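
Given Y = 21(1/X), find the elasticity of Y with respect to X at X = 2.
Elasticity = -1

Elasticity = (dY/dX) · (X/Y)

dY/dX = -21/X²
At X = 2: dY/dX = -21/4, Y = 21/2

Elasticity = (-21/4) · (2 / (21/2)) = -1

Interpretation: for a small percentage change in X, the percentage change in Y is approximately -1.00 times as large.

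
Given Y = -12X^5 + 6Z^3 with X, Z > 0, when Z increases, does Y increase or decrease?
Y increases

Taking the partial derivative:
∂Y/∂Z = 18Z^2

∂Y/∂Z = 18Z^2 > 0 (assuming positive values)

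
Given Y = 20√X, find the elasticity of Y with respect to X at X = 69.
Elasticity = 1/2

Elasticity = (dY/dX) · (X/Y)

dY/dX = 10/√X
At X = 69: dY/dX = 10·√69/69, Y = 20·√69

Elasticity = (10·√69/69) · (69 / (20·√69)) = 1/2

Interpretation: for a small percentage change in X, the percentage change in Y is approximately 0.50 times as large.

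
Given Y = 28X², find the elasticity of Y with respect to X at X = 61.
Elasticity = 2

Elasticity = (dY/dX) · (X/Y)

dY/dX = 56·X
At X = 61: dY/dX = 3416, Y = 104188

Elasticity = 3416 · (61 / 104188) = 2

Interpretation: for a small percentage change in X, the percentage change in Y is approximately 2.00 times as large.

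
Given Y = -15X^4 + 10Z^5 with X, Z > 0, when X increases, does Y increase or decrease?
Y decreases

Taking the partial derivative:
∂Y/∂X = -60X^3

∂Y/∂X = -60X^3 < 0 (assuming positive values)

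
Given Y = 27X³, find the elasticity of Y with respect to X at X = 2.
Elasticity = 3

Elasticity = (dY/dX) · (X/Y)

dY/dX = 81·X²
At X = 2: dY/dX = 324, Y = 216

Elasticity = 324 · (2 / 216) = 3

Interpretation: for a small percentage change in X, the percentage change in Y is approximately 3.00 times as large.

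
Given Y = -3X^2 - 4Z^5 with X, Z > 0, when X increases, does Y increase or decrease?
Y decreases

Taking the partial derivative:
∂Y/∂X = -6X

∂Y/∂X = -6X < 0 (assuming positive values)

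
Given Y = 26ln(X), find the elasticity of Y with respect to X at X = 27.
Elasticity = 1/ln(27) ≈ 0.3034

Elasticity = (dY/dX) · (X/Y)

dY/dX = 26/X
At X = 27: dY/dX = 26/27, Y = 26·ln(27)

Elasticity = (26/27) · (27 / (26·ln(27))) = 1/ln(27) ≈ 0.3034

Interpretation: for a small percentage change in X, the percentage change in Y is approximately 0.30 times as large.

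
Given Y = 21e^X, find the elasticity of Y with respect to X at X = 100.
Elasticity = 100

Elasticity = (dY/dX) · (X/Y)

dY/dX = 21·e^X
At X = 100: dY/dX = 21·e^100, Y = 21·e^100

Elasticity = (21·e^100) · (100 / (21·e^100)) = 100

Interpretation: for a small percentage change in X, the percentage change in Y is approximately 100.00 times as large.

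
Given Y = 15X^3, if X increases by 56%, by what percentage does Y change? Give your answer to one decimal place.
279.6%

For Y = 15X^3:
If X → X(1 + 0.56)
Then Y → Y · (1 + 0.56)^3
     ≈ Y · 3.7964

Percentage change = ((1 + 0.56)^3 − 1) × 100% ≈ 279.6%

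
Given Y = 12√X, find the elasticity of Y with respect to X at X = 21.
Elasticity = 1/2

Elasticity = (dY/dX) · (X/Y)

dY/dX = 6/√X
At X = 21: dY/dX = 2·√21/7, Y = 12·√21

Elasticity = (2·√21/7) · (21 / (12·√21)) = 1/2

Interpretation: for a small percentage change in X, the percentage change in Y is approximately 0.50 times as large.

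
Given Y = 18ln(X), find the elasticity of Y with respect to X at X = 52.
Elasticity = 1/ln(52) ≈ 0.2531

Elasticity = (dY/dX) · (X/Y)

dY/dX = 18/X
At X = 52: dY/dX = 9/26, Y = 18·ln(52)

Elasticity = (9/26) · (52 / (18·ln(52))) = 1/ln(52) ≈ 0.2531

Interpretation: for a small percentage change in X, the percentage change in Y is approximately 0.25 times as large.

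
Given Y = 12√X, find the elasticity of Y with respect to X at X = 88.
Elasticity = 1/2

Elasticity = (dY/dX) · (X/Y)

dY/dX = 6/√X
At X = 88: dY/dX = 3·√22/22, Y = 24·√22

Elasticity = (3·√22/22) · (88 / (24·√22)) = 1/2

Interpretation: for a small percentage change in X, the percentage change in Y is approximately 0.50 times as large.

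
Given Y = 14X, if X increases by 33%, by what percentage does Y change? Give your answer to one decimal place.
33.0%

For Y = 14X:
If X → X(1 + 0.33)
Then Y → Y · (1 + 0.33)^1
     = Y · 1.3300

Percentage change = ((1 + 0.33)^1 − 1) × 100% = 33.0%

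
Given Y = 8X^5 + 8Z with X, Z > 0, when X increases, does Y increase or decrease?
Y increases

Taking the partial derivative:
∂Y/∂X = 40X^4

∂Y/∂X = 40X^4 > 0 (assuming positive values)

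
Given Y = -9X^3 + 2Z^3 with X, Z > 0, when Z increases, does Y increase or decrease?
Y increases

Taking the partial derivative:
∂Y/∂Z = 6Z^2

∂Y/∂Z = 6Z^2 > 0 (assuming positive values)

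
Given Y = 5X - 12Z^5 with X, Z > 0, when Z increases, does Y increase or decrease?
Y decreases

Taking the partial derivative:
∂Y/∂Z = -60Z^4

∂Y/∂Z = -60Z^4 < 0 (assuming positive values)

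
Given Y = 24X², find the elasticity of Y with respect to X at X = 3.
Elasticity = 2

Elasticity = (dY/dX) · (X/Y)

dY/dX = 48·X
At X = 3: dY/dX = 144, Y = 216

Elasticity = 144 · (3 / 216) = 2

Interpretation: for a small percentage change in X, the percentage change in Y is approximately 2.00 times as large.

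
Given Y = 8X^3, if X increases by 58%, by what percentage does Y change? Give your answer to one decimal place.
294.4%

For Y = 8X^3:
If X → X(1 + 0.58)
Then Y → Y · (1 + 0.58)^3
     ≈ Y · 3.9443

Percentage change = ((1 + 0.58)^3 − 1) × 100% ≈ 294.4%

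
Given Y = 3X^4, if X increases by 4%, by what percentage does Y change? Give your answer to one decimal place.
17.0%

For Y = 3X^4:
If X → X(1 + 0.04)
Then Y → Y · (1 + 0.04)^4
     ≈ Y · 1.1699

Percentage change = ((1 + 0.04)^4 − 1) × 100% ≈ 17.0%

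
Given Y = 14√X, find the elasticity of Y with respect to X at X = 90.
Elasticity = 1/2

Elasticity = (dY/dX) · (X/Y)

dY/dX = 7/√X
At X = 90: dY/dX = 7·√10/30, Y = 42·√10

Elasticity = (7·√10/30) · (90 / (42·√10)) = 1/2

Interpretation: for a small percentage change in X, the percentage change in Y is approximately 0.50 times as large.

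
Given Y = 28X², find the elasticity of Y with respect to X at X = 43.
Elasticity = 2

Elasticity = (dY/dX) · (X/Y)

dY/dX = 56·X
At X = 43: dY/dX = 2408, Y = 51772

Elasticity = 2408 · (43 / 51772) = 2

Interpretation: for a small percentage change in X, the percentage change in Y is approximately 2.00 times as large.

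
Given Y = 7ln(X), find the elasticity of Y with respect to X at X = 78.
Elasticity = 1/ln(78) ≈ 0.2295

Elasticity = (dY/dX) · (X/Y)

dY/dX = 7/X
At X = 78: dY/dX = 7/78, Y = 7·ln(78)

Elasticity = (7/78) · (78 / (7·ln(78))) = 1/ln(78) ≈ 0.2295

Interpretation: for a small percentage change in X, the percentage change in Y is approximately 0.23 times as large.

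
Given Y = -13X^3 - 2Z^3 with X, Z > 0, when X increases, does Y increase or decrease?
Y decreases

Taking the partial derivative:
∂Y/∂X = -39X^2

∂Y/∂X = -39X^2 < 0 (assuming positive values)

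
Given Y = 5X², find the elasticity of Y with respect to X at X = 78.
Elasticity = 2

Elasticity = (dY/dX) · (X/Y)

dY/dX = 10·X
At X = 78: dY/dX = 780, Y = 30420

Elasticity = 780 · (78 / 30420) = 2

Interpretation: for a small percentage change in X, the percentage change in Y is approximately 2.00 times as large.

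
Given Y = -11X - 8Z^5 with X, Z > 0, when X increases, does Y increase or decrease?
Y decreases

Taking the partial derivative:
∂Y/∂X = -11

∂Y/∂X = -11 < 0 (assuming positive values)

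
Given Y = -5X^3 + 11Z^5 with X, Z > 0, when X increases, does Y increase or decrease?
Y decreases

Taking the partial derivative:
∂Y/∂X = -15X^2

∂Y/∂X = -15X^2 < 0 (assuming positive values)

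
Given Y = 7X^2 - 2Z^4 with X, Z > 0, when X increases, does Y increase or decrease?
Y increases

Taking the partial derivative:
∂Y/∂X = 14X

∂Y/∂X = 14X > 0 (assuming positive values)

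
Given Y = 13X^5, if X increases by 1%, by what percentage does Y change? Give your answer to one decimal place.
5.1%

For Y = 13X^5:
If X → X(1 + 0.01)
Then Y → Y · (1 + 0.01)^5
     ≈ Y · 1.0510

Percentage change = ((1 + 0.01)^5 − 1) × 100% ≈ 5.1%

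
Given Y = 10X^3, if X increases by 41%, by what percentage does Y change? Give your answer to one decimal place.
180.3%

For Y = 10X^3:
If X → X(1 + 0.41)
Then Y → Y · (1 + 0.41)^3
     ≈ Y · 2.8032

Percentage change = ((1 + 0.41)^3 − 1) × 100% ≈ 180.3%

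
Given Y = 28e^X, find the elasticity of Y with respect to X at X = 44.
Elasticity = 44

Elasticity = (dY/dX) · (X/Y)

dY/dX = 28·e^X
At X = 44: dY/dX = 28·e^44, Y = 28·e^44

Elasticity = (28·e^44) · (44 / (28·e^44)) = 44

Interpretation: for a small percentage change in X, the percentage change in Y is approximately 44.00 times as large.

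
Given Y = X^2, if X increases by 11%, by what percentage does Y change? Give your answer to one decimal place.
23.2%

For Y = X^2:
If X → X(1 + 0.11)
Then Y → Y · (1 + 0.11)^2
     = Y · 1.2321

Percentage change = ((1 + 0.11)^2 − 1) × 100% ≈ 23.2%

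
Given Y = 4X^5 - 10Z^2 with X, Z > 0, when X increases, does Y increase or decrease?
Y increases

Taking the partial derivative:
∂Y/∂X = 20X^4

∂Y/∂X = 20X^4 > 0 (assuming positive values)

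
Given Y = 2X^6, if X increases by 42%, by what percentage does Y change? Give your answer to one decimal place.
719.8%

For Y = 2X^6:
If X → X(1 + 0.42)
Then Y → Y · (1 + 0.42)^6
     ≈ Y · 8.1984

Percentage change = ((1 + 0.42)^6 − 1) × 100% ≈ 719.8%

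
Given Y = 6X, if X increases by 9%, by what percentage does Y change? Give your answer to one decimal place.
9.0%

For Y = 6X:
If X → X(1 + 0.09)
Then Y → Y · (1 + 0.09)^1
     = Y · 1.0900

Percentage change = ((1 + 0.09)^1 − 1) × 100% = 9.0%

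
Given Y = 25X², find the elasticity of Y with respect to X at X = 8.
Elasticity = 2

Elasticity = (dY/dX) · (X/Y)

dY/dX = 50·X
At X = 8: dY/dX = 400, Y = 1600

Elasticity = 400 · (8 / 1600) = 2

Interpretation: for a small percentage change in X, the percentage change in Y is approximately 2.00 times as large.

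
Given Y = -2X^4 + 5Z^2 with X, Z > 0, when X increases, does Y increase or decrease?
Y decreases

Taking the partial derivative:
∂Y/∂X = -8X^3

∂Y/∂X = -8X^3 < 0 (assuming positive values)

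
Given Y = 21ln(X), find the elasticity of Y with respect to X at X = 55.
Elasticity = 1/ln(55) ≈ 0.2495

Elasticity = (dY/dX) · (X/Y)

dY/dX = 21/X
At X = 55: dY/dX = 21/55, Y = 21·ln(55)

Elasticity = (21/55) · (55 / (21·ln(55))) = 1/ln(55) ≈ 0.2495

Interpretation: for a small percentage change in X, the percentage change in Y is approximately 0.25 times as large.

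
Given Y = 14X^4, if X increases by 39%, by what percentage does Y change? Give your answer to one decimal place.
273.3%

For Y = 14X^4:
If X → X(1 + 0.39)
Then Y → Y · (1 + 0.39)^4
     ≈ Y · 3.7330

Percentage change = ((1 + 0.39)^4 − 1) × 100% ≈ 273.3%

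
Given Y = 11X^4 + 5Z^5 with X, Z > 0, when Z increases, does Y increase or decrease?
Y increases

Taking the partial derivative:
∂Y/∂Z = 25Z^4

∂Y/∂Z = 25Z^4 > 0 (assuming positive values)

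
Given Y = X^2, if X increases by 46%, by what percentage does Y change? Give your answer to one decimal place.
113.2%

For Y = X^2:
If X → X(1 + 0.46)
Then Y → Y · (1 + 0.46)^2
     = Y · 2.1316

Percentage change = ((1 + 0.46)^2 − 1) × 100% ≈ 113.2%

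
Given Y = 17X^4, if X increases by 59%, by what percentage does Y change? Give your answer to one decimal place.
539.1%

For Y = 17X^4:
If X → X(1 + 0.59)
Then Y → Y · (1 + 0.59)^4
     ≈ Y · 6.3913

Percentage change = ((1 + 0.59)^4 − 1) × 100% ≈ 539.1%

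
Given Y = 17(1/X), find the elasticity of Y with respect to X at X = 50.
Elasticity = -1

Elasticity = (dY/dX) · (X/Y)

dY/dX = -17/X²
At X = 50: dY/dX = -17/2500, Y = 17/50

Elasticity = (-17/2500) · (50 / (17/50)) = -1

Interpretation: for a small percentage change in X, the percentage change in Y is approximately -1.00 times as large.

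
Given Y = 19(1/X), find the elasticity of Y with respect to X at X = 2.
Elasticity = -1

Elasticity = (dY/dX) · (X/Y)

dY/dX = -19/X²
At X = 2: dY/dX = -19/4, Y = 19/2

Elasticity = (-19/4) · (2 / (19/2)) = -1

Interpretation: for a small percentage change in X, the percentage change in Y is approximately -1.00 times as large.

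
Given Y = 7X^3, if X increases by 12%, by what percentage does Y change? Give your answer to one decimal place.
40.5%

For Y = 7X^3:
If X → X(1 + 0.12)
Then Y → Y · (1 + 0.12)^3
     ≈ Y · 1.4049

Percentage change = ((1 + 0.12)^3 − 1) × 100% ≈ 40.5%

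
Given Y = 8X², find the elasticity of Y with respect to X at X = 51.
Elasticity = 2

Elasticity = (dY/dX) · (X/Y)

dY/dX = 16·X
At X = 51: dY/dX = 816, Y = 20808

Elasticity = 816 · (51 / 20808) = 2

Interpretation: for a small percentage change in X, the percentage change in Y is approximately 2.00 times as large.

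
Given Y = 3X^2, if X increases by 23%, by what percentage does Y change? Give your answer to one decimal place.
51.3%

For Y = 3X^2:
If X → X(1 + 0.23)
Then Y → Y · (1 + 0.23)^2
     = Y · 1.5129

Percentage change = ((1 + 0.23)^2 − 1) × 100% ≈ 51.3%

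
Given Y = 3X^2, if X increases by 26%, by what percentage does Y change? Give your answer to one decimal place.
58.8%

For Y = 3X^2:
If X → X(1 + 0.26)
Then Y → Y · (1 + 0.26)^2
     = Y · 1.5876

Percentage change = ((1 + 0.26)^2 − 1) × 100% ≈ 58.8%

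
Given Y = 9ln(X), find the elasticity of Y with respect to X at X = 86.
Elasticity = 1/ln(86) ≈ 0.2245

Elasticity = (dY/dX) · (X/Y)

dY/dX = 9/X
At X = 86: dY/dX = 9/86, Y = 9·ln(86)

Elasticity = (9/86) · (86 / (9·ln(86))) = 1/ln(86) ≈ 0.2245

Interpretation: for a small percentage change in X, the percentage change in Y is approximately 0.22 times as large.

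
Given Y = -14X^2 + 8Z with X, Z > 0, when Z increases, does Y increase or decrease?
Y increases

Taking the partial derivative:
∂Y/∂Z = 8

∂Y/∂Z = 8 > 0 (assuming positive values)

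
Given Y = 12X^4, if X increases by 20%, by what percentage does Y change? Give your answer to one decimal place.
107.4%

For Y = 12X^4:
If X → X(1 + 0.2)
Then Y → Y · (1 + 0.2)^4
     = Y · 2.0736

Percentage change = ((1 + 0.2)^4 − 1) × 100% ≈ 107.4%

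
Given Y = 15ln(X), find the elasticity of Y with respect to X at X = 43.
Elasticity = 1/ln(43) ≈ 0.2659

Elasticity = (dY/dX) · (X/Y)

dY/dX = 15/X
At X = 43: dY/dX = 15/43, Y = 15·ln(43)

Elasticity = (15/43) · (43 / (15·ln(43))) = 1/ln(43) ≈ 0.2659

Interpretation: for a small percentage change in X, the percentage change in Y is approximately 0.27 times as large.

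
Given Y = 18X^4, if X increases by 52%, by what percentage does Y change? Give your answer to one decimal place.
433.8%

For Y = 18X^4:
If X → X(1 + 0.52)
Then Y → Y · (1 + 0.52)^4
     ≈ Y · 5.3379

Percentage change = ((1 + 0.52)^4 − 1) × 100% ≈ 433.8%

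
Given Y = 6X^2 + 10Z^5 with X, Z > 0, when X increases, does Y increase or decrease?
Y increases

Taking the partial derivative:
∂Y/∂X = 12X

∂Y/∂X = 12X > 0 (assuming positive values)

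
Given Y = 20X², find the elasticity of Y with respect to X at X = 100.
Elasticity = 2

Elasticity = (dY/dX) · (X/Y)

dY/dX = 40·X
At X = 100: dY/dX = 4000, Y = 200000

Elasticity = 4000 · (100 / 200000) = 2

Interpretation: for a small percentage change in X, the percentage change in Y is approximately 2.00 times as large.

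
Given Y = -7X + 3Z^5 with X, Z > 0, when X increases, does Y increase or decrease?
Y decreases

Taking the partial derivative:
∂Y/∂X = -7

∂Y/∂X = -7 < 0 (assuming positive values)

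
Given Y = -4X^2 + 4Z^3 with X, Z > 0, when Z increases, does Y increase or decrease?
Y increases

Taking the partial derivative:
∂Y/∂Z = 12Z^2

∂Y/∂Z = 12Z^2 > 0 (assuming positive values)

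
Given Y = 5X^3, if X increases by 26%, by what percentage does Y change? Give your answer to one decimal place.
100.0%

For Y = 5X^3:
If X → X(1 + 0.26)
Then Y → Y · (1 + 0.26)^3
     ≈ Y · 2.0004

Percentage change = ((1 + 0.26)^3 − 1) × 100% ≈ 100.0%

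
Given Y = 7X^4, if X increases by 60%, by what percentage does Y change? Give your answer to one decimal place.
555.4%

For Y = 7X^4:
If X → X(1 + 0.6)
Then Y → Y · (1 + 0.6)^4
     = Y · 6.5536

Percentage change = ((1 + 0.6)^4 − 1) × 100% ≈ 555.4%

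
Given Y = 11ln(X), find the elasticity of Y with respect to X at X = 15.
Elasticity = 1/ln(15) ≈ 0.3693

Elasticity = (dY/dX) · (X/Y)

dY/dX = 11/X
At X = 15: dY/dX = 11/15, Y = 11·ln(15)

Elasticity = (11/15) · (15 / (11·ln(15))) = 1/ln(15) ≈ 0.3693

Interpretation: for a small percentage change in X, the percentage change in Y is approximately 0.37 times as large.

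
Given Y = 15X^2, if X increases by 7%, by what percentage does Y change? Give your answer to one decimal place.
14.5%

For Y = 15X^2:
If X → X(1 + 0.07)
Then Y → Y · (1 + 0.07)^2
     = Y · 1.1449

Percentage change = ((1 + 0.07)^2 − 1) × 100% ≈ 14.5%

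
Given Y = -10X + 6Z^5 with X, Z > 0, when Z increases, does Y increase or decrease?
Y increases

Taking the partial derivative:
∂Y/∂Z = 30Z^4

∂Y/∂Z = 30Z^4 > 0 (assuming positive values)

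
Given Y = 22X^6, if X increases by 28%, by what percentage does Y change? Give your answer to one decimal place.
339.8%

For Y = 22X^6:
If X → X(1 + 0.28)
Then Y → Y · (1 + 0.28)^6
     ≈ Y · 4.3980

Percentage change = ((1 + 0.28)^6 − 1) × 100% ≈ 339.8%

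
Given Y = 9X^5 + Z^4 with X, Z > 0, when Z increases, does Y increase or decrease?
Y increases

Taking the partial derivative:
∂Y/∂Z = 4Z^3

∂Y/∂Z = 4Z^3 > 0 (assuming positive values)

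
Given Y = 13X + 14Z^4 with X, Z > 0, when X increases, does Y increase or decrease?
Y increases

Taking the partial derivative:
∂Y/∂X = 13

∂Y/∂X = 13 > 0 (assuming positive values)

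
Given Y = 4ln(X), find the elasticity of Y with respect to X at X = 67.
Elasticity = 1/ln(67) ≈ 0.2378

Elasticity = (dY/dX) · (X/Y)

dY/dX = 4/X
At X = 67: dY/dX = 4/67, Y = 4·ln(67)

Elasticity = (4/67) · (67 / (4·ln(67))) = 1/ln(67) ≈ 0.2378

Interpretation: for a small percentage change in X, the percentage change in Y is approximately 0.24 times as large.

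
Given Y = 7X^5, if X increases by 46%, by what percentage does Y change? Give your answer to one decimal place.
563.4%

For Y = 7X^5:
If X → X(1 + 0.46)
Then Y → Y · (1 + 0.46)^5
     ≈ Y · 6.6338

Percentage change = ((1 + 0.46)^5 − 1) × 100% ≈ 563.4%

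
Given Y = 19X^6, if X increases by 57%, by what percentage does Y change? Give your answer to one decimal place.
1397.6%

For Y = 19X^6:
If X → X(1 + 0.57)
Then Y → Y · (1 + 0.57)^6
     ≈ Y · 14.9761

Percentage change = ((1 + 0.57)^6 − 1) × 100% ≈ 1397.6%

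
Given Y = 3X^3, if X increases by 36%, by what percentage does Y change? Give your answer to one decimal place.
151.5%

For Y = 3X^3:
If X → X(1 + 0.36)
Then Y → Y · (1 + 0.36)^3
     ≈ Y · 2.5155

Percentage change = ((1 + 0.36)^3 − 1) × 100% ≈ 151.5%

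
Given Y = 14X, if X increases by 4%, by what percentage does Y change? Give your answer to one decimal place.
4.0%

For Y = 14X:
If X → X(1 + 0.04)
Then Y → Y · (1 + 0.04)^1
     = Y · 1.0400

Percentage change = ((1 + 0.04)^1 − 1) × 100% = 4.0%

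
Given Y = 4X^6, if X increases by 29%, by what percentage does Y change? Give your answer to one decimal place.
360.8%

For Y = 4X^6:
If X → X(1 + 0.29)
Then Y → Y · (1 + 0.29)^6
     ≈ Y · 4.6083

Percentage change = ((1 + 0.29)^6 − 1) × 100% ≈ 360.8%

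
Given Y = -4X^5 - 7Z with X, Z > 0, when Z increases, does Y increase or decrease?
Y decreases

Taking the partial derivative:
∂Y/∂Z = -7

∂Y/∂Z = -7 < 0 (assuming positive values)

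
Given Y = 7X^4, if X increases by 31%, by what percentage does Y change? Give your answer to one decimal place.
194.5%

For Y = 7X^4:
If X → X(1 + 0.31)
Then Y → Y · (1 + 0.31)^4
     ≈ Y · 2.9450

Percentage change = ((1 + 0.31)^4 − 1) × 100% ≈ 194.5%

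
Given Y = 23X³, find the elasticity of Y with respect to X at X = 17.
Elasticity = 3

Elasticity = (dY/dX) · (X/Y)

dY/dX = 69·X²
At X = 17: dY/dX = 19941, Y = 112999

Elasticity = 19941 · (17 / 112999) = 3

Interpretation: for a small percentage change in X, the percentage change in Y is approximately 3.00 times as large.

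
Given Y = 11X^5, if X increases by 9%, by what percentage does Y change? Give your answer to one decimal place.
53.9%

For Y = 11X^5:
If X → X(1 + 0.09)
Then Y → Y · (1 + 0.09)^5
     ≈ Y · 1.5386

Percentage change = ((1 + 0.09)^5 − 1) × 100% ≈ 53.9%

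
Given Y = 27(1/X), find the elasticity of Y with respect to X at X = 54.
Elasticity = -1

Elasticity = (dY/dX) · (X/Y)

dY/dX = -27/X²
At X = 54: dY/dX = -1/108, Y = 1/2

Elasticity = (-1/108) · (54 / (1/2)) = -1

Interpretation: for a small percentage change in X, the percentage change in Y is approximately -1.00 times as large.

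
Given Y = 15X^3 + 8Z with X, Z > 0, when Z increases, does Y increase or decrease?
Y increases

Taking the partial derivative:
∂Y/∂Z = 8

∂Y/∂Z = 8 > 0 (assuming positive values)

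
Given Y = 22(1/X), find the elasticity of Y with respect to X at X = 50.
Elasticity = -1

Elasticity = (dY/dX) · (X/Y)

dY/dX = -22/X²
At X = 50: dY/dX = -11/1250, Y = 11/25

Elasticity = (-11/1250) · (50 / (11/25)) = -1

Interpretation: for a small percentage change in X, the percentage change in Y is approximately -1.00 times as large.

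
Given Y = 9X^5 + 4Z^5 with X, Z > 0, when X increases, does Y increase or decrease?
Y increases

Taking the partial derivative:
∂Y/∂X = 45X^4

∂Y/∂X = 45X^4 > 0 (assuming positive values)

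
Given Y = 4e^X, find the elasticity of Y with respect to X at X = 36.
Elasticity = 36

Elasticity = (dY/dX) · (X/Y)

dY/dX = 4·e^X
At X = 36: dY/dX = 4·e^36, Y = 4·e^36

Elasticity = (4·e^36) · (36 / (4·e^36)) = 36

Interpretation: for a small percentage change in X, the percentage change in Y is approximately 36.00 times as large.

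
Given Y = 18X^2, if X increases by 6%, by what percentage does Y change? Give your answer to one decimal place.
12.4%

For Y = 18X^2:
If X → X(1 + 0.06)
Then Y → Y · (1 + 0.06)^2
     = Y · 1.1236

Percentage change = ((1 + 0.06)^2 − 1) × 100% ≈ 12.4%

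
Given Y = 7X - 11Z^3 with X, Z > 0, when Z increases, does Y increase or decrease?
Y decreases

Taking the partial derivative:
∂Y/∂Z = -33Z^2

∂Y/∂Z = -33Z^2 < 0 (assuming positive values)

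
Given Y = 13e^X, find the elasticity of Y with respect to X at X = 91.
Elasticity = 91

Elasticity = (dY/dX) · (X/Y)

dY/dX = 13·e^X
At X = 91: dY/dX = 13·e^91, Y = 13·e^91

Elasticity = (13·e^91) · (91 / (13·e^91)) = 91

Interpretation: for a small percentage change in X, the percentage change in Y is approximately 91.00 times as large.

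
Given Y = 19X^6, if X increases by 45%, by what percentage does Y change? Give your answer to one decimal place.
829.4%

For Y = 19X^6:
If X → X(1 + 0.45)
Then Y → Y · (1 + 0.45)^6
     ≈ Y · 9.2941

Percentage change = ((1 + 0.45)^6 − 1) × 100% ≈ 829.4%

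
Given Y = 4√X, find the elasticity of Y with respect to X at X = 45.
Elasticity = 1/2

Elasticity = (dY/dX) · (X/Y)

dY/dX = 2/√X
At X = 45: dY/dX = 2·√5/15, Y = 12·√5

Elasticity = (2·√5/15) · (45 / (12·√5)) = 1/2

Interpretation: for a small percentage change in X, the percentage change in Y is approximately 0.50 times as large.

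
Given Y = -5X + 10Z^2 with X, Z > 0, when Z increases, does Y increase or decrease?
Y increases

Taking the partial derivative:
∂Y/∂Z = 20Z

∂Y/∂Z = 20Z > 0 (assuming positive values)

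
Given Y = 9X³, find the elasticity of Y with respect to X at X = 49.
Elasticity = 3

Elasticity = (dY/dX) · (X/Y)

dY/dX = 27·X²
At X = 49: dY/dX = 64827, Y = 1058841

Elasticity = 64827 · (49 / 1058841) = 3

Interpretation: for a small percentage change in X, the percentage change in Y is approximately 3.00 times as large.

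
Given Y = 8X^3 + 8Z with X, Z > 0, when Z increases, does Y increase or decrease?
Y increases

Taking the partial derivative:
∂Y/∂Z = 8

∂Y/∂Z = 8 > 0 (assuming positive values)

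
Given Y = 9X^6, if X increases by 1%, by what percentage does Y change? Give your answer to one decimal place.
6.2%

For Y = 9X^6:
If X → X(1 + 0.01)
Then Y → Y · (1 + 0.01)^6
     ≈ Y · 1.0615

Percentage change = ((1 + 0.01)^6 − 1) × 100% ≈ 6.2%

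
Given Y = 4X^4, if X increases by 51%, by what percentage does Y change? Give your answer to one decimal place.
419.9%

For Y = 4X^4:
If X → X(1 + 0.51)
Then Y → Y · (1 + 0.51)^4
     ≈ Y · 5.1989

Percentage change = ((1 + 0.51)^4 − 1) × 100% ≈ 419.9%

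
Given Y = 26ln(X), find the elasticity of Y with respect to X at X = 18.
Elasticity = 1/ln(18) ≈ 0.3460

Elasticity = (dY/dX) · (X/Y)

dY/dX = 26/X
At X = 18: dY/dX = 13/9, Y = 26·ln(18)

Elasticity = (13/9) · (18 / (26·ln(18))) = 1/ln(18) ≈ 0.3460

Interpretation: for a small percentage change in X, the percentage change in Y is approximately 0.35 times as large.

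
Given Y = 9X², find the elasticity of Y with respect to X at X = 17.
Elasticity = 2

Elasticity = (dY/dX) · (X/Y)

dY/dX = 18·X
At X = 17: dY/dX = 306, Y = 2601

Elasticity = 306 · (17 / 2601) = 2

Interpretation: for a small percentage change in X, the percentage change in Y is approximately 2.00 times as large.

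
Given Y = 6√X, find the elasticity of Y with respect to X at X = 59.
Elasticity = 1/2

Elasticity = (dY/dX) · (X/Y)

dY/dX = 3/√X
At X = 59: dY/dX = 3·√59/59, Y = 6·√59

Elasticity = (3·√59/59) · (59 / (6·√59)) = 1/2

Interpretation: for a small percentage change in X, the percentage change in Y is approximately 0.50 times as large.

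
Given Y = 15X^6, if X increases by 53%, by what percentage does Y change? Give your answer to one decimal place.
1182.8%

For Y = 15X^6:
If X → X(1 + 0.53)
Then Y → Y · (1 + 0.53)^6
     ≈ Y · 12.8277

Percentage change = ((1 + 0.53)^6 − 1) × 100% ≈ 1182.8%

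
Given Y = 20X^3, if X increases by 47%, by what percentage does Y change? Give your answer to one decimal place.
217.7%

For Y = 20X^3:
If X → X(1 + 0.47)
Then Y → Y · (1 + 0.47)^3
     ≈ Y · 3.1765

Percentage change = ((1 + 0.47)^3 − 1) × 100% ≈ 217.7%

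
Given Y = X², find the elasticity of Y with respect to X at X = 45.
Elasticity = 2

Elasticity = (dY/dX) · (X/Y)

dY/dX = 2·X
At X = 45: dY/dX = 90, Y = 2025

Elasticity = 90 · (45 / 2025) = 2

Interpretation: for a small percentage change in X, the percentage change in Y is approximately 2.00 times as large.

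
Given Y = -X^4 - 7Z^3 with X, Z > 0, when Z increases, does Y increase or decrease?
Y decreases

Taking the partial derivative:
∂Y/∂Z = -21Z^2

∂Y/∂Z = -21Z^2 < 0 (assuming positive values)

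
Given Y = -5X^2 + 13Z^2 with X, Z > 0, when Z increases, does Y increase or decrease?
Y increases

Taking the partial derivative:
∂Y/∂Z = 26Z

∂Y/∂Z = 26Z > 0 (assuming positive values)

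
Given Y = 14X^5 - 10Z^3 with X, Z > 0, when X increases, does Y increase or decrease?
Y increases

Taking the partial derivative:
∂Y/∂X = 70X^4

∂Y/∂X = 70X^4 > 0 (assuming positive values)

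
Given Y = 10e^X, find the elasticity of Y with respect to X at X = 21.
Elasticity = 21

Elasticity = (dY/dX) · (X/Y)

dY/dX = 10·e^X
At X = 21: dY/dX = 10·e^21, Y = 10·e^21

Elasticity = (10·e^21) · (21 / (10·e^21)) = 21

Interpretation: for a small percentage change in X, the percentage change in Y is approximately 21.00 times as large.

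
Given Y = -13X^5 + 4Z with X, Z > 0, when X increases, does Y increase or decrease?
Y decreases

Taking the partial derivative:
∂Y/∂X = -65X^4

∂Y/∂X = -65X^4 < 0 (assuming positive values)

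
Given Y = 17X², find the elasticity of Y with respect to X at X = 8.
Elasticity = 2

Elasticity = (dY/dX) · (X/Y)

dY/dX = 34·X
At X = 8: dY/dX = 272, Y = 1088

Elasticity = 272 · (8 / 1088) = 2

Interpretation: for a small percentage change in X, the percentage change in Y is approximately 2.00 times as large.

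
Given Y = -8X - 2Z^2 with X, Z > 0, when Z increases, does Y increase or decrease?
Y decreases

Taking the partial derivative:
∂Y/∂Z = -4Z

∂Y/∂Z = -4Z < 0 (assuming positive values)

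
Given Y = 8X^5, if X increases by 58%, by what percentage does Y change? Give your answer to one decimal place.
884.7%

For Y = 8X^5:
If X → X(1 + 0.58)
Then Y → Y · (1 + 0.58)^5
     ≈ Y · 9.8466

Percentage change = ((1 + 0.58)^5 − 1) × 100% ≈ 884.7%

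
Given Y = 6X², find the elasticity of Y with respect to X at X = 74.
Elasticity = 2

Elasticity = (dY/dX) · (X/Y)

dY/dX = 12·X
At X = 74: dY/dX = 888, Y = 32856

Elasticity = 888 · (74 / 32856) = 2

Interpretation: for a small percentage change in X, the percentage change in Y is approximately 2.00 times as large.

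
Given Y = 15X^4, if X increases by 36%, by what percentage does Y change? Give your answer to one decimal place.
242.1%

For Y = 15X^4:
If X → X(1 + 0.36)
Then Y → Y · (1 + 0.36)^4
     ≈ Y · 3.4210

Percentage change = ((1 + 0.36)^4 − 1) × 100% ≈ 242.1%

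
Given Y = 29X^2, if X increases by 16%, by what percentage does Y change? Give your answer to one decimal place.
34.6%

For Y = 29X^2:
If X → X(1 + 0.16)
Then Y → Y · (1 + 0.16)^2
     = Y · 1.3456

Percentage change = ((1 + 0.16)^2 − 1) × 100% ≈ 34.6%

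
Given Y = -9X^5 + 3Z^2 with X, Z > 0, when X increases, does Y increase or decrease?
Y decreases

Taking the partial derivative:
∂Y/∂X = -45X^4

∂Y/∂X = -45X^4 < 0 (assuming positive values)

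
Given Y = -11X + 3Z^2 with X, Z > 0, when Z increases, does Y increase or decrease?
Y increases

Taking the partial derivative:
∂Y/∂Z = 6Z

∂Y/∂Z = 6Z > 0 (assuming positive values)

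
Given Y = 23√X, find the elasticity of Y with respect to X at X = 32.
Elasticity = 1/2

Elasticity = (dY/dX) · (X/Y)

dY/dX = 23/(2·√X)
At X = 32: dY/dX = 23·√2/16, Y = 92·√2

Elasticity = (23·√2/16) · (32 / (92·√2)) = 1/2

Interpretation: for a small percentage change in X, the percentage change in Y is approximately 0.50 times as large.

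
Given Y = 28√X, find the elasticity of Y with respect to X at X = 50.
Elasticity = 1/2

Elasticity = (dY/dX) · (X/Y)

dY/dX = 14/√X
At X = 50: dY/dX = 7·√2/5, Y = 140·√2

Elasticity = (7·√2/5) · (50 / (140·√2)) = 1/2

Interpretation: for a small percentage change in X, the percentage change in Y is approximately 0.50 times as large.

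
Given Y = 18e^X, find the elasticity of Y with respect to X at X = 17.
Elasticity = 17

Elasticity = (dY/dX) · (X/Y)

dY/dX = 18·e^X
At X = 17: dY/dX = 18·e^17, Y = 18·e^17

Elasticity = (18·e^17) · (17 / (18·e^17)) = 17

Interpretation: for a small percentage change in X, the percentage change in Y is approximately 17.00 times as large.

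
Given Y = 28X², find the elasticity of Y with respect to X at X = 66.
Elasticity = 2

Elasticity = (dY/dX) · (X/Y)

dY/dX = 56·X
At X = 66: dY/dX = 3696, Y = 121968

Elasticity = 3696 · (66 / 121968) = 2

Interpretation: for a small percentage change in X, the percentage change in Y is approximately 2.00 times as large.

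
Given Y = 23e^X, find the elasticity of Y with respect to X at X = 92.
Elasticity = 92

Elasticity = (dY/dX) · (X/Y)

dY/dX = 23·e^X
At X = 92: dY/dX = 23·e^92, Y = 23·e^92

Elasticity = (23·e^92) · (92 / (23·e^92)) = 92

Interpretation: for a small percentage change in X, the percentage change in Y is approximately 92.00 times as large.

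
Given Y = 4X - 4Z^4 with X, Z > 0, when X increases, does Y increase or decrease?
Y increases

Taking the partial derivative:
∂Y/∂X = 4

∂Y/∂X = 4 > 0 (assuming positive values)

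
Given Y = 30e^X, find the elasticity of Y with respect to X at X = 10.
Elasticity = 10

Elasticity = (dY/dX) · (X/Y)

dY/dX = 30·e^X
At X = 10: dY/dX = 30·e^10, Y = 30·e^10

Elasticity = (30·e^10) · (10 / (30·e^10)) = 10

Interpretation: for a small percentage change in X, the percentage change in Y is approximately 10.00 times as large.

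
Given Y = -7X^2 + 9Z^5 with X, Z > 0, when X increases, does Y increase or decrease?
Y decreases

Taking the partial derivative:
∂Y/∂X = -14X

∂Y/∂X = -14X < 0 (assuming positive values)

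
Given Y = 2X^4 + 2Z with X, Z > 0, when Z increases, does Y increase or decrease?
Y increases

Taking the partial derivative:
∂Y/∂Z = 2

∂Y/∂Z = 2 > 0 (assuming positive values)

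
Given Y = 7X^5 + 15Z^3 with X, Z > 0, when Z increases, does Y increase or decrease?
Y increases

Taking the partial derivative:
∂Y/∂Z = 45Z^2

∂Y/∂Z = 45Z^2 > 0 (assuming positive values)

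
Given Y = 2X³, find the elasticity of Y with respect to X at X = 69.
Elasticity = 3

Elasticity = (dY/dX) · (X/Y)

dY/dX = 6·X²
At X = 69: dY/dX = 28566, Y = 657018

Elasticity = 28566 · (69 / 657018) = 3

Interpretation: for a small percentage change in X, the percentage change in Y is approximately 3.00 times as large.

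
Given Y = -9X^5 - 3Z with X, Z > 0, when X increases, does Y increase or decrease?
Y decreases

Taking the partial derivative:
∂Y/∂X = -45X^4

∂Y/∂X = -45X^4 < 0 (assuming positive values)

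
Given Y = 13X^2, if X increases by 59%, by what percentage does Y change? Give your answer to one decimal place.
152.8%

For Y = 13X^2:
If X → X(1 + 0.59)
Then Y → Y · (1 + 0.59)^2
     = Y · 2.5281

Percentage change = ((1 + 0.59)^2 − 1) × 100% ≈ 152.8%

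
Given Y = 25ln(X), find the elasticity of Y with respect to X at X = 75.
Elasticity = 1/ln(75) ≈ 0.2316

Elasticity = (dY/dX) · (X/Y)

dY/dX = 25/X
At X = 75: dY/dX = 1/3, Y = 25·ln(75)

Elasticity = (1/3) · (75 / (25·ln(75))) = 1/ln(75) ≈ 0.2316

Interpretation: for a small percentage change in X, the percentage change in Y is approximately 0.23 times as large.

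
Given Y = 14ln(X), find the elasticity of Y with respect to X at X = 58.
Elasticity = 1/ln(58) ≈ 0.2463

Elasticity = (dY/dX) · (X/Y)

dY/dX = 14/X
At X = 58: dY/dX = 7/29, Y = 14·ln(58)

Elasticity = (7/29) · (58 / (14·ln(58))) = 1/ln(58) ≈ 0.2463

Interpretation: for a small percentage change in X, the percentage change in Y is approximately 0.25 times as large.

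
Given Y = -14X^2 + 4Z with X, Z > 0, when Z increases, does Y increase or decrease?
Y increases

Taking the partial derivative:
∂Y/∂Z = 4

∂Y/∂Z = 4 > 0 (assuming positive values)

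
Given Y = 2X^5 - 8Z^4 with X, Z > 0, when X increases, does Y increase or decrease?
Y increases

Taking the partial derivative:
∂Y/∂X = 10X^4

∂Y/∂X = 10X^4 > 0 (assuming positive values)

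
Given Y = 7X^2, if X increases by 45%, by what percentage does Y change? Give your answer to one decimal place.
110.3%

For Y = 7X^2:
If X → X(1 + 0.45)
Then Y → Y · (1 + 0.45)^2
     = Y · 2.1025

Percentage change = ((1 + 0.45)^2 − 1) × 100% ≈ 110.3%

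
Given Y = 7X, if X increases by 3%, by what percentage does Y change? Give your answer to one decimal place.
3.0%

For Y = 7X:
If X → X(1 + 0.03)
Then Y → Y · (1 + 0.03)^1
     = Y · 1.0300

Percentage change = ((1 + 0.03)^1 − 1) × 100% = 3.0%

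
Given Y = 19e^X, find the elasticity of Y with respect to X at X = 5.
Elasticity = 5

Elasticity = (dY/dX) · (X/Y)

dY/dX = 19·e^X
At X = 5: dY/dX = 19·e^5, Y = 19·e^5

Elasticity = (19·e^5) · (5 / (19·e^5)) = 5

Interpretation: for a small percentage change in X, the percentage change in Y is approximately 5.00 times as large.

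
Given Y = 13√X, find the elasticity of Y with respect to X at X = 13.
Elasticity = 1/2

Elasticity = (dY/dX) · (X/Y)

dY/dX = 13/(2·√X)
At X = 13: dY/dX = √13/2, Y = 13·√13

Elasticity = (√13/2) · (13 / (13·√13)) = 1/2

Interpretation: for a small percentage change in X, the percentage change in Y is approximately 0.50 times as large.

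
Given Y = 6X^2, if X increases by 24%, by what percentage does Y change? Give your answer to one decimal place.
53.8%

For Y = 6X^2:
If X → X(1 + 0.24)
Then Y → Y · (1 + 0.24)^2
     = Y · 1.5376

Percentage change = ((1 + 0.24)^2 − 1) × 100% ≈ 53.8%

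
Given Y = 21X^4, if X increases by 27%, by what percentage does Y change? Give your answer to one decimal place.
160.1%

For Y = 21X^4:
If X → X(1 + 0.27)
Then Y → Y · (1 + 0.27)^4
     ≈ Y · 2.6014

Percentage change = ((1 + 0.27)^4 − 1) × 100% ≈ 160.1%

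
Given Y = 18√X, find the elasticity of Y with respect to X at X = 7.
Elasticity = 1/2

Elasticity = (dY/dX) · (X/Y)

dY/dX = 9/√X
At X = 7: dY/dX = 9·√7/7, Y = 18·√7

Elasticity = (9·√7/7) · (7 / (18·√7)) = 1/2

Interpretation: for a small percentage change in X, the percentage change in Y is approximately 0.50 times as large.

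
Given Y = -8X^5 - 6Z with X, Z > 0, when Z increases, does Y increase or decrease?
Y decreases

Taking the partial derivative:
∂Y/∂Z = -6

∂Y/∂Z = -6 < 0 (assuming positive values)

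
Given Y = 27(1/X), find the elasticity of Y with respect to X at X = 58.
Elasticity = -1

Elasticity = (dY/dX) · (X/Y)

dY/dX = -27/X²
At X = 58: dY/dX = -27/3364, Y = 27/58

Elasticity = (-27/3364) · (58 / (27/58)) = -1

Interpretation: for a small percentage change in X, the percentage change in Y is approximately -1.00 times as large.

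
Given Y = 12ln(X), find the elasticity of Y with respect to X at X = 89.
Elasticity = 1/ln(89) ≈ 0.2228

Elasticity = (dY/dX) · (X/Y)

dY/dX = 12/X
At X = 89: dY/dX = 12/89, Y = 12·ln(89)

Elasticity = (12/89) · (89 / (12·ln(89))) = 1/ln(89) ≈ 0.2228

Interpretation: for a small percentage change in X, the percentage change in Y is approximately 0.22 times as large.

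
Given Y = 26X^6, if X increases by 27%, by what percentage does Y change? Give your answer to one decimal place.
319.6%

For Y = 26X^6:
If X → X(1 + 0.27)
Then Y → Y · (1 + 0.27)^6
     ≈ Y · 4.1959

Percentage change = ((1 + 0.27)^6 − 1) × 100% ≈ 319.6%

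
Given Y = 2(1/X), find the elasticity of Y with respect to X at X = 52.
Elasticity = -1

Elasticity = (dY/dX) · (X/Y)

dY/dX = -2/X²
At X = 52: dY/dX = -1/1352, Y = 1/26

Elasticity = (-1/1352) · (52 / (1/26)) = -1

Interpretation: for a small percentage change in X, the percentage change in Y is approximately -1.00 times as large.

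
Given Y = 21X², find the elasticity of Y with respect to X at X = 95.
Elasticity = 2

Elasticity = (dY/dX) · (X/Y)

dY/dX = 42·X
At X = 95: dY/dX = 3990, Y = 189525

Elasticity = 3990 · (95 / 189525) = 2

Interpretation: for a small percentage change in X, the percentage change in Y is approximately 2.00 times as large.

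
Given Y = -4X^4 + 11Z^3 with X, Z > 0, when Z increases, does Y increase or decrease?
Y increases

Taking the partial derivative:
∂Y/∂Z = 33Z^2

∂Y/∂Z = 33Z^2 > 0 (assuming positive values)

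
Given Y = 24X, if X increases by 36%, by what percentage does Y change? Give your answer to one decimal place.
36.0%

For Y = 24X:
If X → X(1 + 0.36)
Then Y → Y · (1 + 0.36)^1
     = Y · 1.3600

Percentage change = ((1 + 0.36)^1 − 1) × 100% = 36.0%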